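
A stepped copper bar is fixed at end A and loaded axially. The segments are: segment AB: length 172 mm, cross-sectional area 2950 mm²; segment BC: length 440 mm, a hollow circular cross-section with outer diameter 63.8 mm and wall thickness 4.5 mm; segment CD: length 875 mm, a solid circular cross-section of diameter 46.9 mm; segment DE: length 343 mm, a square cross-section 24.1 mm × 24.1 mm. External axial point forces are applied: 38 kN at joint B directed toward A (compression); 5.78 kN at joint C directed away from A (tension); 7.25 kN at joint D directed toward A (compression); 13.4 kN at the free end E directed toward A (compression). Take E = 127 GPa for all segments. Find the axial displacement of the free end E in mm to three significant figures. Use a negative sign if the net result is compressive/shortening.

Internal axial forces (sectioning from the free end, tension +): N_DE = -13.4 kN, N_CD = -20.65 kN, N_BC = -14.87 kN, N_AB = -52.87 kN.
A_BC = 838.3 mm².
A_CD = 1728 mm².
A_DE = 580.8 mm².
δ_AB = -52870·172/(2950·127000) = -0.02427 mm
δ_BC = -14870·440/(838.3·127000) = -0.06145 mm
δ_CD = -20650·875/(1728·127000) = -0.08235 mm
δ_DE = -13400·343/(580.8·127000) = -0.06231 mm
δ = Σδ_i = -0.2304 mm.

-0.230 mm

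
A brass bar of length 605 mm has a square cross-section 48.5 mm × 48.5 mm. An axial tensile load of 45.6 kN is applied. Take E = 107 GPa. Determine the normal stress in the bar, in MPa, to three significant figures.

A = 2352 mm².
σ = N/A = 45600/2352 = 19.39 MPa.

19.4 MPa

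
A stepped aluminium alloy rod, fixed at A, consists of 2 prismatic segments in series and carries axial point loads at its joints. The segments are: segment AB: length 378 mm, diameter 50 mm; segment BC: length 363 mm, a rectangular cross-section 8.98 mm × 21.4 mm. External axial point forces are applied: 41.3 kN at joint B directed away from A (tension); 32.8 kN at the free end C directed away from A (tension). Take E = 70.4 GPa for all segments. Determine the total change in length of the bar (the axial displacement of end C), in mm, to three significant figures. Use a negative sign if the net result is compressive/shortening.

1.08 mm

Internal axial forces (sectioning from the free end, tension +): N_BC = 32.8 kN, N_AB = 74.1 kN.
A_AB = 1963 mm².
A_BC = 192.2 mm².
δ_AB = 74100·378/(1963·70400) = 0.2026 mm
δ_BC = 32800·363/(192.2·70400) = 0.8801 mm
δ = Σδ_i = 1.083 mm.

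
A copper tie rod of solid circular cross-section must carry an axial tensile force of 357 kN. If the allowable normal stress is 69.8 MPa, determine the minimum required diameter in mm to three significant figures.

80.7 mm

Required area A ≥ P/σ_allow = 357000/69.8 = 5115 mm².
For a solid circular section, d ≥ √(4A/π) = 80.7 mm.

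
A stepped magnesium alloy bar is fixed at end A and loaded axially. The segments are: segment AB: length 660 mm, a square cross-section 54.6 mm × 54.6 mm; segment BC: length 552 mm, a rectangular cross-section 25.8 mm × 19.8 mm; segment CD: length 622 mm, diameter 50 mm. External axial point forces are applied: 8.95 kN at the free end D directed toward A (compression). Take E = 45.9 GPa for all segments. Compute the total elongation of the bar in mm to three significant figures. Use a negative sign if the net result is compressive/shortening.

-0.316 mm

Internal axial forces (sectioning from the free end, tension +): N_CD = -8.95 kN, N_BC = -8.95 kN, N_AB = -8.95 kN.
A_AB = 2981 mm².
A_BC = 510.8 mm².
A_CD = 1963 mm².
δ_AB = -8950·660/(2981·45900) = -0.04317 mm
δ_BC = -8950·552/(510.8·45900) = -0.2107 mm
δ_CD = -8950·622/(1963·45900) = -0.06177 mm
δ = Σδ_i = -0.3156 mm.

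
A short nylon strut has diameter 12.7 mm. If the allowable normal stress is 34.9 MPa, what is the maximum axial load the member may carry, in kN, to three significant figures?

4.42 kN

A = 126.7 mm².
P_max = σ_allow · A = 34.9 · 126.7 = 4421 N = 4.421 kN.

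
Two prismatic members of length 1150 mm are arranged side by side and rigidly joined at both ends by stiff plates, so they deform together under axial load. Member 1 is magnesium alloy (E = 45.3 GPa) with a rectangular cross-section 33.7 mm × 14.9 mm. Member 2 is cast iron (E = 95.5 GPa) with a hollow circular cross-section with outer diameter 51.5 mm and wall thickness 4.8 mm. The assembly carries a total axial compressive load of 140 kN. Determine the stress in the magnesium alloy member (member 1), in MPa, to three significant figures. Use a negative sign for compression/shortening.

-70.5 MPa

A_1 = 502.1 mm².
A_2 = 704.2 mm².
Equal strain + equilibrium ⇒ each member carries load in proportion to AE: A₁E₁ = 22750000 N, A₂E₂ = 67250000 N, ΣAE = 90000000 N.
σ₁ = P·E₁/ΣAE = -140000·45300/90000000 = -70.47 MPa.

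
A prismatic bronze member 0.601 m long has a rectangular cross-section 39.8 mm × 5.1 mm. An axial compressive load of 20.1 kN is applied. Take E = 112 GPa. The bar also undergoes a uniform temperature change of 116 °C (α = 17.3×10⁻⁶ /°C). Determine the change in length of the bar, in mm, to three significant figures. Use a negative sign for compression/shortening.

0.675 mm

A = 203 mm².
δ_mech = NL/(AE) = -20100·601/(203·112000) = -0.5314 mm.
δ_thermal = αLΔT = 17.3e-6·601·116 = 1.206 mm.
δ = δ_mech + δ_thermal = 0.6747 mm.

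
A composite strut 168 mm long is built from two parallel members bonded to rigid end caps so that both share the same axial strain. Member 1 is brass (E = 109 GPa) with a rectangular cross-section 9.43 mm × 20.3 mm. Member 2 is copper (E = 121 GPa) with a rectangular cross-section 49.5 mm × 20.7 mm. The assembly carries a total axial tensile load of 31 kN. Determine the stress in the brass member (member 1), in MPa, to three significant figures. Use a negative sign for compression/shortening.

23.3 MPa

A_1 = 191.4 mm².
A_2 = 1025 mm².
Equal strain + equilibrium ⇒ each member carries load in proportion to AE: A₁E₁ = 20870000 N, A₂E₂ = 124000000 N, ΣAE = 144800000 N.
σ₁ = P·E₁/ΣAE = 31000·109000/144800000 = 23.33 MPa.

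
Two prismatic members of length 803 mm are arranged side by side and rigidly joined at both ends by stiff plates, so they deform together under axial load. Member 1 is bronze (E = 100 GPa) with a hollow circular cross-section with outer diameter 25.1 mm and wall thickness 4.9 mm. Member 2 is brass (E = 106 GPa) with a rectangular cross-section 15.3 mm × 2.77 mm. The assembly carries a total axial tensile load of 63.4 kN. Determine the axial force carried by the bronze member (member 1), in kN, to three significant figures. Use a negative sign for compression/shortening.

55.4 kN

A_1 = 311 mm².
A_2 = 42.38 mm².
Equal strain + equilibrium ⇒ each member carries load in proportion to AE: A₁E₁ = 31100000 N, A₂E₂ = 4492000 N, ΣAE = 35590000 N.
F₁ = P·A₁E₁/ΣAE = 63400·31100000/35590000 = 55400 N.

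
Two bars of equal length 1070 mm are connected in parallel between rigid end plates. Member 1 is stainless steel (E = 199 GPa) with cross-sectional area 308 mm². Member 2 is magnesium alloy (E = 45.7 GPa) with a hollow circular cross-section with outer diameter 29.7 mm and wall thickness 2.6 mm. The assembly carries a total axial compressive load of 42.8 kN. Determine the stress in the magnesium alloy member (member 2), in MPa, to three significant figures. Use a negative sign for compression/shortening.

-27.4 MPa

A_2 = 221.4 mm².
Equal strain + equilibrium ⇒ each member carries load in proportion to AE: A₁E₁ = 61290000 N, A₂E₂ = 10120000 N, ΣAE = 71410000 N.
σ₂ = P·E₂/ΣAE = -42800·45700/71410000 = -27.39 MPa.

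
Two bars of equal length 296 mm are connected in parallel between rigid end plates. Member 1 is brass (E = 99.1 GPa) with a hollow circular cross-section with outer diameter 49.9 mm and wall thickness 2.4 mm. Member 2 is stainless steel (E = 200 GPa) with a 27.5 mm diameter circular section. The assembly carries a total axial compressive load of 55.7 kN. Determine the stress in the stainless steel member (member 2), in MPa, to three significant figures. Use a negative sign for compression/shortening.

A_1 = 358.1 mm².
A_2 = 594 mm².
Equal strain + equilibrium ⇒ each member carries load in proportion to AE: A₁E₁ = 35490000 N, A₂E₂ = 118800000 N, ΣAE = 154300000 N.
σ₂ = P·E₂/ΣAE = -55700·200000/154300000 = -72.2 MPa.

-72.2 MPa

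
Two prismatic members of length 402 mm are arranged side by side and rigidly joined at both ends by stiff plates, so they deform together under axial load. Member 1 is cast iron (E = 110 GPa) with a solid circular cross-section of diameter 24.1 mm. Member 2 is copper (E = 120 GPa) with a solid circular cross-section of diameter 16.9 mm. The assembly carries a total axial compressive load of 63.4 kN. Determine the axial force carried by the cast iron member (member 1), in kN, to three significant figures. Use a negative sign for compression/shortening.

-41.3 kN

A_1 = 456.2 mm².
A_2 = 224.3 mm².
Equal strain + equilibrium ⇒ each member carries load in proportion to AE: A₁E₁ = 50180000 N, A₂E₂ = 26920000 N, ΣAE = 77100000 N.
F₁ = P·A₁E₁/ΣAE = -63400·50180000/77100000 = -41260 N.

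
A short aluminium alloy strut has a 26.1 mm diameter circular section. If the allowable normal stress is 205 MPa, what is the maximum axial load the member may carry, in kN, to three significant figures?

110 kN

A = 535 mm².
P_max = σ_allow · A = 205 · 535 = 109700 N = 109.7 kN.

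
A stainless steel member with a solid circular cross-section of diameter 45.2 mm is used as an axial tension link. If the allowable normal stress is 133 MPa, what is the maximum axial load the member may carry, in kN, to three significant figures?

213 kN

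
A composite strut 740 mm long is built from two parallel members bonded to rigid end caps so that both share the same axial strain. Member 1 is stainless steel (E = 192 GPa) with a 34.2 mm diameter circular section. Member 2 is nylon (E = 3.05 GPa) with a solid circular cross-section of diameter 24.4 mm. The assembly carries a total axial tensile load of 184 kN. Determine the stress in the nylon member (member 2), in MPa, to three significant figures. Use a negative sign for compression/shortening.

3.16 MPa

A_1 = 918.6 mm².
A_2 = 467.6 mm².
Equal strain + equilibrium ⇒ each member carries load in proportion to AE: A₁E₁ = 176400000 N, A₂E₂ = 1426000 N, ΣAE = 177800000 N.
σ₂ = P·E₂/ΣAE = 184000·3050/177800000 = 3.156 MPa.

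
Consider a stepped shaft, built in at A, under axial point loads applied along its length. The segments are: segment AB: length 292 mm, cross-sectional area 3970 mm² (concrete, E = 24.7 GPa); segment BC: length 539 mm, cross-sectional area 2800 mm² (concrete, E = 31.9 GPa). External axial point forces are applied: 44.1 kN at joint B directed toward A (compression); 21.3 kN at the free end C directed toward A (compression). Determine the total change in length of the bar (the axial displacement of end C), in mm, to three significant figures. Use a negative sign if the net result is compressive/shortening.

Internal axial forces (sectioning from the free end, tension +): N_BC = -21.3 kN, N_AB = -65.4 kN.
δ_AB = -65400·292/(3970·24700) = -0.1947 mm
δ_BC = -21300·539/(2800·31900) = -0.1285 mm
δ = Σδ_i = -0.3233 mm.

-0.323 mm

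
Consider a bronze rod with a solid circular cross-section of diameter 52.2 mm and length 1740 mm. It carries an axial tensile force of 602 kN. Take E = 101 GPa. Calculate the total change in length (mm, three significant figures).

4.85 mm

A = 2140 mm².
δ_mech = NL/(AE) = 602000·1740/(2140·101000) = 4.846 mm.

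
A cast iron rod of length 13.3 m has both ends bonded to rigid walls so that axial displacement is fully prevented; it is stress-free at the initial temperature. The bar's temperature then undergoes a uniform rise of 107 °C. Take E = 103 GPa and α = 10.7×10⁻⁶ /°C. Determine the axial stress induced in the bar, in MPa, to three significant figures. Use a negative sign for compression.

Free thermal expansion αLΔT = 10.7e-6 · 13300 · 107 = 15.23 mm.
The walls impose strain ε = −(15.23)/13300 = -1.1449e-03; σ = Eε = 103000 · -1.1449e-03 = -117.9 MPa.

-118 MPa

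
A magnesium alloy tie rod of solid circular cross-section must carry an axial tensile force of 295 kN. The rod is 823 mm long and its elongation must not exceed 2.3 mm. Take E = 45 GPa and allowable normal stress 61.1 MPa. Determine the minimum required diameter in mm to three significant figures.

Required area A ≥ P/σ_allow = 295000/61.1 = 4828 mm².
For a solid circular section, d ≥ √(4A/π) = 78.41 mm.
Elongation limit: A ≥ PL/(Eδ_allow) = 295000·823/(45000·2.3) = 2346 mm² ⇒ d ≥ 54.65 mm.
The stress limit governs.

78.4 mm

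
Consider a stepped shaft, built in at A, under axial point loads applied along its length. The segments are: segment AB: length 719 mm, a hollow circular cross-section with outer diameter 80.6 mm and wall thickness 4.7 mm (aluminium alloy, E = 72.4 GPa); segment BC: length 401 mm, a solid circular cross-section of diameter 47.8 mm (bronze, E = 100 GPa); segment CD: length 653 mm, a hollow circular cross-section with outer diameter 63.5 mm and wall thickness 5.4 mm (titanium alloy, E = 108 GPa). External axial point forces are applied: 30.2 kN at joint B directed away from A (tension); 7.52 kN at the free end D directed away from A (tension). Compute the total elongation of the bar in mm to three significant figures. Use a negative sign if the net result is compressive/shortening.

0.397 mm

Internal axial forces (sectioning from the free end, tension +): N_CD = 7.52 kN, N_BC = 7.52 kN, N_AB = 37.72 kN.
A_AB = 1121 mm².
A_BC = 1795 mm².
A_CD = 985.6 mm².
δ_AB = 37720·719/(1121·72400) = 0.3343 mm
δ_BC = 7520·401/(1795·100000) = 0.0168 mm
δ_CD = 7520·653/(985.6·108000) = 0.04613 mm
δ = Σδ_i = 0.3972 mm.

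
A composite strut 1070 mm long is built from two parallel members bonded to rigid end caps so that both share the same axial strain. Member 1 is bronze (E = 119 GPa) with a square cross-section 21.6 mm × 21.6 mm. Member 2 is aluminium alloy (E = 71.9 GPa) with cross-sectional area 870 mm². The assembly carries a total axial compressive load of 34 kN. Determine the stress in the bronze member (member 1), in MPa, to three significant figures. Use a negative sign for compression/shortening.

-34.3 MPa

A_1 = 466.6 mm².
Equal strain + equilibrium ⇒ each member carries load in proportion to AE: A₁E₁ = 55520000 N, A₂E₂ = 62550000 N, ΣAE = 118100000 N.
σ₁ = P·E₁/ΣAE = -34000·119000/118100000 = -34.27 MPa.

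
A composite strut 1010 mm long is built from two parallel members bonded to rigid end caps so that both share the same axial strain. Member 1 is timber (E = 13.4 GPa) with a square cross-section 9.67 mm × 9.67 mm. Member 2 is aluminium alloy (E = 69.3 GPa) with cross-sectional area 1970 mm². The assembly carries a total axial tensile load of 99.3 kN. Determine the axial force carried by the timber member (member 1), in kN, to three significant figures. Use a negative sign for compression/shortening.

A_1 = 93.51 mm².
Equal strain + equilibrium ⇒ each member carries load in proportion to AE: A₁E₁ = 1253000 N, A₂E₂ = 136500000 N, ΣAE = 137800000 N.
F₁ = P·A₁E₁/ΣAE = 99300·1253000/137800000 = 903.1 N.

0.903 kN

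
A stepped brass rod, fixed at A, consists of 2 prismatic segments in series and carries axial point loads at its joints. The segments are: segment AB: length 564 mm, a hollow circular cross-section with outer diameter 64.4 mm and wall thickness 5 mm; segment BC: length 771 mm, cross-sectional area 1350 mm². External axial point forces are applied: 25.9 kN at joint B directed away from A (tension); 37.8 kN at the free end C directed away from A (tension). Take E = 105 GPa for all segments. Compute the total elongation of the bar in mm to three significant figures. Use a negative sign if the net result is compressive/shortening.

0.572 mm

Internal axial forces (sectioning from the free end, tension +): N_BC = 37.8 kN, N_AB = 63.7 kN.
A_AB = 933.1 mm².
δ_AB = 63700·564/(933.1·105000) = 0.3667 mm
δ_BC = 37800·771/(1350·105000) = 0.2056 mm
δ = Σδ_i = 0.5723 mm.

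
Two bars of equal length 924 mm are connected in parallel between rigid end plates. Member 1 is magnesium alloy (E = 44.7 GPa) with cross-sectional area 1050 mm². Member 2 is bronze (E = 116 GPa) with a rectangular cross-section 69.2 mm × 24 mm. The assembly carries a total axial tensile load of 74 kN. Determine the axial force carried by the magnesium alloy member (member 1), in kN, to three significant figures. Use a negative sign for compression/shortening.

14.5 kN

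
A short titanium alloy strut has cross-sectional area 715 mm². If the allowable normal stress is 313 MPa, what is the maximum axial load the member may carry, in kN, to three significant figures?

224 kN

P_max = σ_allow · A = 313 · 715 = 223800 N = 223.8 kN.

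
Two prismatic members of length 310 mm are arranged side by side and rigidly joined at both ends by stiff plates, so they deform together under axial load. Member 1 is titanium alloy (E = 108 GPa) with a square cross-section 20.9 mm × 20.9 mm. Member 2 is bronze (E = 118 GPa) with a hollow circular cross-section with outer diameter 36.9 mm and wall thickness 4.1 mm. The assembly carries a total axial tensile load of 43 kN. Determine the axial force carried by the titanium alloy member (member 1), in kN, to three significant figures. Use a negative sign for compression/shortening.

A_1 = 436.8 mm².
A_2 = 422.5 mm².
Equal strain + equilibrium ⇒ each member carries load in proportion to AE: A₁E₁ = 47180000 N, A₂E₂ = 49850000 N, ΣAE = 97030000 N.
F₁ = P·A₁E₁/ΣAE = 43000·47180000/97030000 = 20910 N.

20.9 kN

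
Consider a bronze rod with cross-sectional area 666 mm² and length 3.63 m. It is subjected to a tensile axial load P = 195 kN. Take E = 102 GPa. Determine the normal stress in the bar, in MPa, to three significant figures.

293 MPa

σ = N/A = 195000/666 = 292.8 MPa.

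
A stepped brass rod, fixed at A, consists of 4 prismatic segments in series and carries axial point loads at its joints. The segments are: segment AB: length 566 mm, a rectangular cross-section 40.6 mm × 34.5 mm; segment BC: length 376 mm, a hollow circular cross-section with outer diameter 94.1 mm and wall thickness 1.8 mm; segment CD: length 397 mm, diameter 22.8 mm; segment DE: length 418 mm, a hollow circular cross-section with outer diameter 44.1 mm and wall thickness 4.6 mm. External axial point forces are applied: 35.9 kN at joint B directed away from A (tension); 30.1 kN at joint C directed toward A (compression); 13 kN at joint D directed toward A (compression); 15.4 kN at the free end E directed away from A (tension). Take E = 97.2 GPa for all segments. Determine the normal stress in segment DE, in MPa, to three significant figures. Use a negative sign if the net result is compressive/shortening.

27.0 MPa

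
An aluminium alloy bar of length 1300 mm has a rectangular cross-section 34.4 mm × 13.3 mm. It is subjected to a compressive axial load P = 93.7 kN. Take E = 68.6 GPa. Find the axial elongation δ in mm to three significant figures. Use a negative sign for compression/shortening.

A = 457.5 mm².
δ_mech = NL/(AE) = -93700·1300/(457.5·68600) = -3.881 mm.

-3.88 mm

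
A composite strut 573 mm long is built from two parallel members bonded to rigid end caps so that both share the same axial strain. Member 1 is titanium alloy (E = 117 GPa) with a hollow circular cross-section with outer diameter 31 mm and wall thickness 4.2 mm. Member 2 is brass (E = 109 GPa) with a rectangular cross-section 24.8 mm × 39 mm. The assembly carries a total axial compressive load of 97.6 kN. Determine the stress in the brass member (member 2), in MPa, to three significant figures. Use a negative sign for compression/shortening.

A_1 = 353.6 mm².
A_2 = 967.2 mm².
Equal strain + equilibrium ⇒ each member carries load in proportion to AE: A₁E₁ = 41370000 N, A₂E₂ = 105400000 N, ΣAE = 146800000 N.
σ₂ = P·E₂/ΣAE = -97600·109000/146800000 = -72.47 MPa.

-72.5 MPa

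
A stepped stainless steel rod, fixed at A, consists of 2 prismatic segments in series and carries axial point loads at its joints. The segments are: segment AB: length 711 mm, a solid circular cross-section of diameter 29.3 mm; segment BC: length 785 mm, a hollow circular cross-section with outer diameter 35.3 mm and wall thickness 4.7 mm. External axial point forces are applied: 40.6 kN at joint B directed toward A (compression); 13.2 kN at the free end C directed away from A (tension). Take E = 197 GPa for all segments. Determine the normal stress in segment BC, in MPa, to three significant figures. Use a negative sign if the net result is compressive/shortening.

Internal axial forces (sectioning from the free end, tension +): N_BC = 13.2 kN, N_AB = -27.4 kN.
A_BC = 451.8 mm².
σ_BC = N_BC/A_BC = 13200/451.8 = 29.21 MPa.

29.2 MPa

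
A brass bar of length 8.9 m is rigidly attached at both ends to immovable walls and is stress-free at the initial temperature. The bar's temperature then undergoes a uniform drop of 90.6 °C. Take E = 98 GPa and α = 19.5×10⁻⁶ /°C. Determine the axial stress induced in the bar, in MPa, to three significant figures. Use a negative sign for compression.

173 MPa

Free thermal expansion αLΔT = 19.5e-6 · 8900 · -90.6 = -15.72 mm.
The walls impose strain ε = −(-15.72)/8900 = 1.7667e-03; σ = Eε = 98000 · 1.7667e-03 = 173.1 MPa.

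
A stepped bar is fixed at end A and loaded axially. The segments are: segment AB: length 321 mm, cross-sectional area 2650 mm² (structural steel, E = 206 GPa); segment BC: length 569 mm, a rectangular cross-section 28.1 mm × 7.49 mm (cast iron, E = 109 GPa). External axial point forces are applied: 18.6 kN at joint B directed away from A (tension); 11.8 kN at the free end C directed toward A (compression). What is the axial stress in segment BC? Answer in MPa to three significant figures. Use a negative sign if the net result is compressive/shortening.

-56.1 MPa

Internal axial forces (sectioning from the free end, tension +): N_BC = -11.8 kN, N_AB = 6.8 kN.
A_BC = 210.5 mm².
σ_BC = N_BC/A_BC = -11800/210.5 = -56.07 MPa.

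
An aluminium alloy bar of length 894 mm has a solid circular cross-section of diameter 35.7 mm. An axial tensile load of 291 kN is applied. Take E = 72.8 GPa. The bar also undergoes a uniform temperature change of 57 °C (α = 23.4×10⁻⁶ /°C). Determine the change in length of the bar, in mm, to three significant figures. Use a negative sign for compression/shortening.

4.76 mm

A = 1001 mm².
δ_mech = NL/(AE) = 291000·894/(1001·72800) = 3.57 mm.
δ_thermal = αLΔT = 23.4e-6·894·57 = 1.192 mm.
δ = δ_mech + δ_thermal = 4.762 mm.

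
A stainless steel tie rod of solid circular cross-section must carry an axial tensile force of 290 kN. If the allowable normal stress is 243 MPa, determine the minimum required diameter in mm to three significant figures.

Required area A ≥ P/σ_allow = 290000/243 = 1193 mm².
For a solid circular section, d ≥ √(4A/π) = 38.98 mm.

39.0 mm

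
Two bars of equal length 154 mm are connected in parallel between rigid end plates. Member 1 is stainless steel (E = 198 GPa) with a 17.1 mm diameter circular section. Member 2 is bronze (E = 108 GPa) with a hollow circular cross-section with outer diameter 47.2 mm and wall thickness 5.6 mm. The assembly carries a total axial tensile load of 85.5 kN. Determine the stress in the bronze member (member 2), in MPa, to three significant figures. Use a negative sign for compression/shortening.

74.2 MPa

A_1 = 229.7 mm².
A_2 = 731.9 mm².
Equal strain + equilibrium ⇒ each member carries load in proportion to AE: A₁E₁ = 45470000 N, A₂E₂ = 79040000 N, ΣAE = 124500000 N.
σ₂ = P·E₂/ΣAE = 85500·108000/124500000 = 74.16 MPa.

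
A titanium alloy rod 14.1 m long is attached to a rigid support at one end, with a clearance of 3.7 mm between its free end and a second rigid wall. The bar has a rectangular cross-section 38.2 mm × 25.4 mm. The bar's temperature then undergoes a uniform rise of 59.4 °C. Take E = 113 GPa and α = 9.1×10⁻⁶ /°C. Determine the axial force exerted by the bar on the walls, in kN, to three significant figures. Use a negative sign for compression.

Free thermal expansion αLΔT = 9.1e-6 · 14100 · 59.4 = 7.622 mm.
The walls engage after the gap closes; constrained expansion = 7.622 − 3.7 = 3.922 mm.
The walls impose strain ε = −(3.922)/14100 = -2.7813e-04; σ = Eε = 113000 · -2.7813e-04 = -31.43 MPa.
Wall reaction R = σ·A = -31.43·970.3 = -30490 N = -30.49 kN.

-30.5 kN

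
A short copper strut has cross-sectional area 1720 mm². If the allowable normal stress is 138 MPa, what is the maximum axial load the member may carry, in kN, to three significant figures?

P_max = σ_allow · A = 138 · 1720 = 237400 N = 237.4 kN.

237 kN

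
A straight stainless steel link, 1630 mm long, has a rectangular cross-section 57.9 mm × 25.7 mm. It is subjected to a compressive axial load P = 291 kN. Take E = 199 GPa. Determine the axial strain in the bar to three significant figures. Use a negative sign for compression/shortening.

A = 1488 mm².
σ = N/A = -195.6 MPa; ε = σ/E = -195.6/199000 = -9.827e-04.

-9.83e-04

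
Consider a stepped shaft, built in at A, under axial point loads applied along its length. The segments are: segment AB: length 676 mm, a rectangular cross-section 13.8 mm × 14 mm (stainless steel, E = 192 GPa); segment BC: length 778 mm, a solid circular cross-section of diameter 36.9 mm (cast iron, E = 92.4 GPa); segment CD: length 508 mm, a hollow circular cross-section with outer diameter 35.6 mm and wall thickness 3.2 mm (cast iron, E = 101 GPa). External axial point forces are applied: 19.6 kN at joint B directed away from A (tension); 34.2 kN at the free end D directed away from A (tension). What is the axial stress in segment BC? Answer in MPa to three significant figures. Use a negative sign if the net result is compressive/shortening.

32.0 MPa

Internal axial forces (sectioning from the free end, tension +): N_CD = 34.2 kN, N_BC = 34.2 kN, N_AB = 53.8 kN.
A_BC = 1069 mm².
σ_BC = N_BC/A_BC = 34200/1069 = 31.98 MPa.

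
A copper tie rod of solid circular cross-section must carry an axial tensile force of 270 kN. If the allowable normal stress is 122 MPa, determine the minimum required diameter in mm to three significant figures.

Required area A ≥ P/σ_allow = 270000/122 = 2213 mm².
For a solid circular section, d ≥ √(4A/π) = 53.08 mm.

53.1 mm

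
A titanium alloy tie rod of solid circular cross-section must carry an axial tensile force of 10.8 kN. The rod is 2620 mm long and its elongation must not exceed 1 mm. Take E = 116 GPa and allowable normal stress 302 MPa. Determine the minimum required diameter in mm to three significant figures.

17.6 mm

Required area A ≥ P/σ_allow = 10800/302 = 35.76 mm².
For a solid circular section, d ≥ √(4A/π) = 6.748 mm.
Elongation limit: A ≥ PL/(Eδ_allow) = 10800·2620/(116000·1) = 243.9 mm² ⇒ d ≥ 17.62 mm.
The elongation limit governs.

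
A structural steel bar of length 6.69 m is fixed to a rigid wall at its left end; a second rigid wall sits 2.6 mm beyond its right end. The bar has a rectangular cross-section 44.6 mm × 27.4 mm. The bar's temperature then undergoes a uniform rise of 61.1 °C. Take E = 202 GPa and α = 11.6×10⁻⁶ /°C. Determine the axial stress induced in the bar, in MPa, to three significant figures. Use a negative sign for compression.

-64.7 MPa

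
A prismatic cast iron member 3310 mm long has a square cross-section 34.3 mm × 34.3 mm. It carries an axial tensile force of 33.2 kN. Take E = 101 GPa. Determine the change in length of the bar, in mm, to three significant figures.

A = 1176 mm².
δ_mech = NL/(AE) = 33200·3310/(1176·101000) = 0.9248 mm.

0.925 mm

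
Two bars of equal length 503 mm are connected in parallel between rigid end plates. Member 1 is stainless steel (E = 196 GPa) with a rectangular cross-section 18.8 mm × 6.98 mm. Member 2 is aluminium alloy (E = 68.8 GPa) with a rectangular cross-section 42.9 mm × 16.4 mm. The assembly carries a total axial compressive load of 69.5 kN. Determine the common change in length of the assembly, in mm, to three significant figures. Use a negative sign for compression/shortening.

A_1 = 131.2 mm².
A_2 = 703.6 mm².
Equal strain + equilibrium ⇒ each member carries load in proportion to AE: A₁E₁ = 25720000 N, A₂E₂ = 48400000 N, ΣAE = 74120000 N.
δ = PL/ΣAE = -69500·503/74120000 = -0.4716 mm.

-0.472 mm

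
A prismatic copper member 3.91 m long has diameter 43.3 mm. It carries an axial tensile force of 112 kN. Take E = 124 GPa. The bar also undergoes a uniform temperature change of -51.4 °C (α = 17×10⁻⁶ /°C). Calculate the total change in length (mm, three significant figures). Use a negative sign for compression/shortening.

A = 1473 mm².
δ_mech = NL/(AE) = 112000·3910/(1473·124000) = 2.398 mm.
δ_thermal = αLΔT = 17e-6·3910·-51.4 = -3.417 mm.
δ = δ_mech + δ_thermal = -1.018 mm.

-1.02 mm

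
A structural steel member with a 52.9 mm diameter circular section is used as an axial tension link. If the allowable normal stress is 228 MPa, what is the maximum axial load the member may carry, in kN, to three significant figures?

A = 2198 mm².
P_max = σ_allow · A = 228 · 2198 = 501100 N = 501.1 kN.

501 kN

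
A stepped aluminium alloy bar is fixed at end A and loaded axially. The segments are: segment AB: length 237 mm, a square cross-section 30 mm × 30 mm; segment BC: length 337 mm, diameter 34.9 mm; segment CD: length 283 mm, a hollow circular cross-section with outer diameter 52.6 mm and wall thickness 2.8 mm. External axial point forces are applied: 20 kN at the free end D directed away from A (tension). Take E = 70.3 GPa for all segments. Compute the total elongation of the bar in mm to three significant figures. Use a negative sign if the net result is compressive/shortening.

Internal axial forces (sectioning from the free end, tension +): N_CD = 20 kN, N_BC = 20 kN, N_AB = 20 kN.
A_AB = 900 mm².
A_BC = 956.6 mm².
A_CD = 438.1 mm².
δ_AB = 20000·237/(900·70300) = 0.07492 mm
δ_BC = 20000·337/(956.6·70300) = 0.1002 mm
δ_CD = 20000·283/(438.1·70300) = 0.1838 mm
δ = Σδ_i = 0.3589 mm.

0.359 mm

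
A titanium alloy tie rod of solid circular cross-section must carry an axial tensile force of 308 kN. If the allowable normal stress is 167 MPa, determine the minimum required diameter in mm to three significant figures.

48.5 mm

Required area A ≥ P/σ_allow = 308000/167 = 1844 mm².
For a solid circular section, d ≥ √(4A/π) = 48.46 mm.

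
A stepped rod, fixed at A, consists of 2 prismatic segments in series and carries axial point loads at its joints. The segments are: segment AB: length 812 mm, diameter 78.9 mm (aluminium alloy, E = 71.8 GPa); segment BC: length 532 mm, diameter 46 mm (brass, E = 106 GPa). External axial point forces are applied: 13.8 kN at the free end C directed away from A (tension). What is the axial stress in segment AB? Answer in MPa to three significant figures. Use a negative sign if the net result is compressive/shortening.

2.82 MPa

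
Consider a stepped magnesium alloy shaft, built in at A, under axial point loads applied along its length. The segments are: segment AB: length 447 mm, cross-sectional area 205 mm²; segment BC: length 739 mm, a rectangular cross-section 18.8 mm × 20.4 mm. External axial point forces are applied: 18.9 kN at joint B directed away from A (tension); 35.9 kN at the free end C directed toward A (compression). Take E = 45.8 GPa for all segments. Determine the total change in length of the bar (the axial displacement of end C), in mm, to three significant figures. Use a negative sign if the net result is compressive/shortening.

-2.32 mm

Internal axial forces (sectioning from the free end, tension +): N_BC = -35.9 kN, N_AB = -17 kN.
A_BC = 383.5 mm².
δ_AB = -17000·447/(205·45800) = -0.8094 mm
δ_BC = -35900·739/(383.5·45800) = -1.51 mm
δ = Σδ_i = -2.32 mm.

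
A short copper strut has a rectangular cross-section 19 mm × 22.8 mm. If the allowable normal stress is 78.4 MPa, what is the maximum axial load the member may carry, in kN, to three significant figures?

34.0 kN

A = 433.2 mm².
P_max = σ_allow · A = 78.4 · 433.2 = 33960 N = 33.96 kN.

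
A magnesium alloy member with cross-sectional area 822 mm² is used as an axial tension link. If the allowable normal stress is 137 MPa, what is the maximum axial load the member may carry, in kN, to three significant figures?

113 kN

P_max = σ_allow · A = 137 · 822 = 112600 N = 112.6 kN.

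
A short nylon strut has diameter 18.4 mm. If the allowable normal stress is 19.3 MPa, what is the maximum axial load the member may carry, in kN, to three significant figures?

5.13 kN

A = 265.9 mm².
P_max = σ_allow · A = 19.3 · 265.9 = 5132 N = 5.132 kN.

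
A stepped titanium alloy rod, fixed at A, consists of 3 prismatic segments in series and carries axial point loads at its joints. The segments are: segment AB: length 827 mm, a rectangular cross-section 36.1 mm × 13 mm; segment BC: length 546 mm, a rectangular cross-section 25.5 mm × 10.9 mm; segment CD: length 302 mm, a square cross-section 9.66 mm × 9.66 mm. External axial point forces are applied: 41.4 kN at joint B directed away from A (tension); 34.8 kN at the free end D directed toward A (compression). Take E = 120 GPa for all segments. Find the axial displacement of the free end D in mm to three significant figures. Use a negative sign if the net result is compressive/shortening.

-1.41 mm

Internal axial forces (sectioning from the free end, tension +): N_CD = -34.8 kN, N_BC = -34.8 kN, N_AB = 6.6 kN.
A_AB = 469.3 mm².
A_BC = 277.9 mm².
A_CD = 93.32 mm².
δ_AB = 6600·827/(469.3·120000) = 0.09692 mm
δ_BC = -34800·546/(277.9·120000) = -0.5697 mm
δ_CD = -34800·302/(93.32·120000) = -0.9385 mm
δ = Σδ_i = -1.411 mm.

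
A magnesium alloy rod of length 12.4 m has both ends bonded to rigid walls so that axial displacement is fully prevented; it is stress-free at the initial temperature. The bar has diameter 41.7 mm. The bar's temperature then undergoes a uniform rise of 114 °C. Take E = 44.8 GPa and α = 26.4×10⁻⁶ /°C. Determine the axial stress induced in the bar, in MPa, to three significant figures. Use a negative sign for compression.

Free thermal expansion αLΔT = 26.4e-6 · 12400 · 114 = 37.32 mm.
The walls impose strain ε = −(37.32)/12400 = -3.0096e-03; σ = Eε = 44800 · -3.0096e-03 = -134.8 MPa.

-135 MPa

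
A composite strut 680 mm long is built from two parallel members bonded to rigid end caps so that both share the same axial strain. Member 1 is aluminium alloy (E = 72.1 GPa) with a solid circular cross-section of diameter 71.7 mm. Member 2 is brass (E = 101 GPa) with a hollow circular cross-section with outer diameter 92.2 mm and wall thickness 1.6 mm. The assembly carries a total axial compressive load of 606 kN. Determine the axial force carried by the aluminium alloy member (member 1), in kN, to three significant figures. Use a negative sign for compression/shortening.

-523 kN

A_1 = 4038 mm².
A_2 = 455.4 mm².
Equal strain + equilibrium ⇒ each member carries load in proportion to AE: A₁E₁ = 291100000 N, A₂E₂ = 46000000 N, ΣAE = 337100000 N.
F₁ = P·A₁E₁/ΣAE = -606000·291100000/337100000 = -523300 N.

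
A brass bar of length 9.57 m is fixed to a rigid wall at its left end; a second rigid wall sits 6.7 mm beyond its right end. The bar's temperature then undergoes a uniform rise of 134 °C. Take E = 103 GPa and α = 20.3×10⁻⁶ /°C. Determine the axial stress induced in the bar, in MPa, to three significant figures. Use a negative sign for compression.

Free thermal expansion αLΔT = 20.3e-6 · 9570 · 134 = 26.03 mm.
The walls engage after the gap closes; constrained expansion = 26.03 − 6.7 = 19.33 mm.
The walls impose strain ε = −(19.33)/9570 = -2.0201e-03; σ = Eε = 103000 · -2.0201e-03 = -208.1 MPa.

-208 MPa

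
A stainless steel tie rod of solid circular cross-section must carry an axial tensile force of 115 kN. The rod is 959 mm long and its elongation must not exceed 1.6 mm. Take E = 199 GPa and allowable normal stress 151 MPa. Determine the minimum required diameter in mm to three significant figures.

Required area A ≥ P/σ_allow = 115000/151 = 761.6 mm².
For a solid circular section, d ≥ √(4A/π) = 31.14 mm.
Elongation limit: A ≥ PL/(Eδ_allow) = 115000·959/(199000·1.6) = 346.4 mm² ⇒ d ≥ 21 mm.
The stress limit governs.

31.1 mm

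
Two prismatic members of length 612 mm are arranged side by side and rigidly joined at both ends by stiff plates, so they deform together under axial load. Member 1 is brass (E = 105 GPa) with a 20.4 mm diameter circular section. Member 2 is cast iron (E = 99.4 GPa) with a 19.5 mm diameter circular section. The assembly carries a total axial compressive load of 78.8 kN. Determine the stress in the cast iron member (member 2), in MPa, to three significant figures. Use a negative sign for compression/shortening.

-122 MPa

A_1 = 326.9 mm².
A_2 = 298.6 mm².
Equal strain + equilibrium ⇒ each member carries load in proportion to AE: A₁E₁ = 34320000 N, A₂E₂ = 29690000 N, ΣAE = 64000000 N.
σ₂ = P·E₂/ΣAE = -78800·99400/64000000 = -122.4 MPa.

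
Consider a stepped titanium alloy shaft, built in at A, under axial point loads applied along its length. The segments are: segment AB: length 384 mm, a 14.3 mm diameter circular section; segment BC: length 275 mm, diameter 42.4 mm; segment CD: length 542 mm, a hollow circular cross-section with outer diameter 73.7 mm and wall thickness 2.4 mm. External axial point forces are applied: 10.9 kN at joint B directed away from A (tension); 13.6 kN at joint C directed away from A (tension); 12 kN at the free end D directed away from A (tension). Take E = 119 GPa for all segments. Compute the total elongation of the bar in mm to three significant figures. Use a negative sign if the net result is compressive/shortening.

0.877 mm

Internal axial forces (sectioning from the free end, tension +): N_CD = 12 kN, N_BC = 25.6 kN, N_AB = 36.5 kN.
A_AB = 160.6 mm².
A_BC = 1412 mm².
A_CD = 537.6 mm².
δ_AB = 36500·384/(160.6·119000) = 0.7334 mm
δ_BC = 25600·275/(1412·119000) = 0.0419 mm
δ_CD = 12000·542/(537.6·119000) = 0.1017 mm
δ = Σδ_i = 0.8769 mm.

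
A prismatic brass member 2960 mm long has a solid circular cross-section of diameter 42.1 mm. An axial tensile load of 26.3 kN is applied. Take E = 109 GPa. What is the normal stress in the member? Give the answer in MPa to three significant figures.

18.9 MPa

A = 1392 mm².
σ = N/A = 26300/1392 = 18.89 MPa.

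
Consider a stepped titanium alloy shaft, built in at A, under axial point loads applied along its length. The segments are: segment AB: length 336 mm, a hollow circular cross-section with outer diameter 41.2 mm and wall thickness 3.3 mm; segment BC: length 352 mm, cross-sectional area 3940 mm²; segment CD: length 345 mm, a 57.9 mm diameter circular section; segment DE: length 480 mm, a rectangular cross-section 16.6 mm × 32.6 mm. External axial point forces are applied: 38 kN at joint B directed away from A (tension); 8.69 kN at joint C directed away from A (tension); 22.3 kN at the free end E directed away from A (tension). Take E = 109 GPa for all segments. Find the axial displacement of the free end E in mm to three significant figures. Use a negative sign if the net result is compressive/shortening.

0.775 mm

Internal axial forces (sectioning from the free end, tension +): N_DE = 22.3 kN, N_CD = 22.3 kN, N_BC = 30.99 kN, N_AB = 68.99 kN.
A_AB = 392.9 mm².
A_CD = 2633 mm².
A_DE = 541.2 mm².
δ_AB = 68990·336/(392.9·109000) = 0.5412 mm
δ_BC = 30990·352/(3940·109000) = 0.0254 mm
δ_CD = 22300·345/(2633·109000) = 0.02681 mm
δ_DE = 22300·480/(541.2·109000) = 0.1815 mm
δ = Σδ_i = 0.7749 mm.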